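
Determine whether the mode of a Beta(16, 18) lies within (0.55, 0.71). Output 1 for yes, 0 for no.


First find the mode: (a-1)/(a+b-2) = 0.4688
Is 0.4688 in (0.55, 0.71)? 0

0


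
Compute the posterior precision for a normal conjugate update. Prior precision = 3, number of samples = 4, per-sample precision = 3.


tau_post = tau_0 + n * tau
= 3 + 4 * 3 = 15

15


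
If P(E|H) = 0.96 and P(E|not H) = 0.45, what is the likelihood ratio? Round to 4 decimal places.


Likelihood ratio = P(E|H) / P(E|not H)
= 0.96 / 0.45
= 2.1333

2.1333


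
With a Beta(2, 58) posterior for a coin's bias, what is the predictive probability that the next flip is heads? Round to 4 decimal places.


The predictive probability equals the posterior mean.
P(next = heads) = alpha / (alpha + beta)
= 2 / 60 = 0.0333

0.0333


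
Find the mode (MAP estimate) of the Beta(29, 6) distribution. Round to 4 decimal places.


For Beta(a,b) with a,b > 1:
Mode = (a-1)/(a+b-2) = (29-1)/(35-2)
= 28/33 = 0.8485

0.8485


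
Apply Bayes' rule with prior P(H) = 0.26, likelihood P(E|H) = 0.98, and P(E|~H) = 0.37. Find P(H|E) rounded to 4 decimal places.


Step 1: Compute marginal P(E) = P(E|H)P(H) + P(E|~H)P(~H)
= 0.98*0.26 + 0.37*0.74 = 0.5286
Step 2: P(H|E) = P(E|H)P(H)/P(E) = 0.2548/0.5286
= 0.482

0.482


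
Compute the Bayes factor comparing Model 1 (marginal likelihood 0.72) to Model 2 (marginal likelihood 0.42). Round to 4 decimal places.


BF12 = marginal likelihood of M1 / marginal likelihood of M2
= 0.72/0.42
= 1.7143

1.7143


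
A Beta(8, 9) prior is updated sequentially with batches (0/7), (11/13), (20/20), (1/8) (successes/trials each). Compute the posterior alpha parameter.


Sequential conjugate updating is equivalent to a single batch update.
Total successes across all batches = 32
alpha_posterior = alpha_prior + total_successes = 8 + 32
= 40

40


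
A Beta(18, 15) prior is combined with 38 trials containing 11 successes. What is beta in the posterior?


In conjugate updating:
beta_posterior = beta_prior + (n - k)
= 15 + (38 - 11)
= 15 + 27 = 42

42


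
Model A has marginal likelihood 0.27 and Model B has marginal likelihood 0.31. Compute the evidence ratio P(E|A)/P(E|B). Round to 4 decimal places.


Evidence ratio = P(E|A) / P(E|B)
= 0.27 / 0.31
= 0.871

0.871


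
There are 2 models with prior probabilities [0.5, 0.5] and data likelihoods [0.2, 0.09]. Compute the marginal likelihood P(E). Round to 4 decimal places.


P(E) = sum over models of P(M_i) * P(E|M_i)
= 0.5*0.2 + 0.5*0.09
= 0.145

0.145


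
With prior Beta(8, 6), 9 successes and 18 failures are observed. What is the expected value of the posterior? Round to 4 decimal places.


Posterior = Beta(17, 24)
E[theta] = alpha/(alpha+beta)
= 17/41 = 0.4146

0.4146


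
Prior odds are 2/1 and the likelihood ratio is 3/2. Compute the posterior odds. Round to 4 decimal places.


Posterior odds = prior odds * likelihood ratio
= (2/1) * (3/2)
= 6 / 2
= 3.0

3.0


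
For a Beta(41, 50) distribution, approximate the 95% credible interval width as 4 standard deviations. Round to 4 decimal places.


Variance of Beta(a,b) = ab / ((a+b)^2 * (a+b+1))
= 41*50 / ((91)^2 * 92)
= 0.0027
SD = sqrt(0.0027) = 0.0519
Width = 4 * SD = 0.2075

0.2075


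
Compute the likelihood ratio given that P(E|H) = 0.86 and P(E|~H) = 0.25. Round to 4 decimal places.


LR = P(E|H) / P(E|~H)
= 0.86 / 0.25 = 3.44

3.44


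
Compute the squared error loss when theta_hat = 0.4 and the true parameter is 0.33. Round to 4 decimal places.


L = (theta_hat - theta_true)^2
= (0.4 - 0.33)^2
= 0.07^2 = 0.0049

0.0049


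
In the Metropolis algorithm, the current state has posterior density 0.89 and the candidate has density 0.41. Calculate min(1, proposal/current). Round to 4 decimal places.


Ratio = 0.41/0.89 = 0.4607
Acceptance probability = min(1, 0.4607)
= 0.4607

0.4607


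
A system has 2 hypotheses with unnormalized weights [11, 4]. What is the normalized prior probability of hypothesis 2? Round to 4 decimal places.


The normalized prior is the weight divided by the total.
Total weight = 15
P(H2) = 4 / 15 = 0.2667

0.2667


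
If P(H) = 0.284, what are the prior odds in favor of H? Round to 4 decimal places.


Prior odds = P(H) / (1 - P(H))
= 0.284 / 0.716
= 0.3966

0.3966


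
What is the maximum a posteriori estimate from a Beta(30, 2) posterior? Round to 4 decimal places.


The MAP estimate equals the mode of the distribution.
Mode of Beta(a,b) = (a-1)/(a+b-2)
= 29/30
= 0.9667

0.9667


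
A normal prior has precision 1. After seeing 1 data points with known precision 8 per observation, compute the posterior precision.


In the conjugate normal model, precisions add:
tau_posterior = tau_prior + n * tau_data
= 1 + 1*8 = 9

9


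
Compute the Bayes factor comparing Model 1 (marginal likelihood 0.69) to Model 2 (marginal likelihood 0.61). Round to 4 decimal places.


BF12 = marginal likelihood of M1 / marginal likelihood of M2
= 0.69/0.61
= 1.1311

1.1311


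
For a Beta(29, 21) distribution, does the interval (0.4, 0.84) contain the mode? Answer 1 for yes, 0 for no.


Mode of Beta(a,b) = (a-1)/(a+b-2)
= (29-1)/(29+21-2) = 0.5833
Check: 0.4 <= 0.5833 <= 0.84?
Result: 1

1


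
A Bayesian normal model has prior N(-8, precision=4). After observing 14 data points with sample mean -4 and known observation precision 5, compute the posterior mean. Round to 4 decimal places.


Posterior mean = (prior_precision * prior_mean + n * data_precision * data_mean) / (prior_precision + n * data_precision)
Numerator = 4*-8 + 14*5*-4 = -312
Denominator = 4 + 14*5 = 74
Posterior mean = -4.2162

-4.2162


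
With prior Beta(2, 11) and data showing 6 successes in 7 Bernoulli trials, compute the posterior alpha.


Conjugate update: alpha_posterior = alpha_prior + k
= 2 + 6 = 8

8


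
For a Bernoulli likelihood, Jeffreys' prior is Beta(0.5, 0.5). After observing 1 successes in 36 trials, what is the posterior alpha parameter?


Jeffreys' prior for Bernoulli is Beta(0.5, 0.5).
Posterior is Beta(0.5 + k, 0.5 + n - k).
Posterior alpha = 0.5 + k = 0.5 + 1 = 1.5

1.5


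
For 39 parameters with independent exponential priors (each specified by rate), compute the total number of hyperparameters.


A exponential prior has 1 hyperparameter per parameter.
Total = 39 * 1 = 39

39


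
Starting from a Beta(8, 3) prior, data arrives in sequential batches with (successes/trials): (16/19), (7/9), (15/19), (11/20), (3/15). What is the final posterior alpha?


In sequential Bayesian updating, we sum all successes.
Total successes = 52
Final alpha = 8 + 52 = 60

60


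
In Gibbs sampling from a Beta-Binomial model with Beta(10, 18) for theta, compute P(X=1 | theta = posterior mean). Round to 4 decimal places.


Posterior mean = alpha/(alpha+beta) = 10/28 = 0.3571
P(X=1|theta=mean) = theta = 0.3571

0.3571


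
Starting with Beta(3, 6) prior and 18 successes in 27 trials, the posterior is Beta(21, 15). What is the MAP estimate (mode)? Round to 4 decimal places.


The mode of Beta(a, b) when a > 1 and b > 1 is (a-1)/(a+b-2)
= (21 - 1) / (21 + 15 - 2)
= 20 / 34
= 0.5882

0.5882


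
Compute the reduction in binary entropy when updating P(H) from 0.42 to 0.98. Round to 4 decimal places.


H_before = -p*log2(p) - (1-p)*log2(1-p) for p=0.42: 0.9815
H_after for p=0.98: 0.1414
Reduction = 0.9815 - 0.1414 = 0.84

0.84


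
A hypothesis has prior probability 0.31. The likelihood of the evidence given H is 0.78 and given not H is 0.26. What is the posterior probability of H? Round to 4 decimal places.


Using Bayes' theorem:
P(E) = 0.31 * 0.78 + 0.69 * 0.26
P(E) = 0.4212
P(H|E) = (0.31 * 0.78) / 0.4212 = 0.5741

0.5741


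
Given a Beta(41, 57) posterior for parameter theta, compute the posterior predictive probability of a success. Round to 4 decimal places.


For a Beta-Bernoulli model, the predictive probability is the mean:
P(success) = 41/(41+57) = 41/98 = 0.4184

0.4184


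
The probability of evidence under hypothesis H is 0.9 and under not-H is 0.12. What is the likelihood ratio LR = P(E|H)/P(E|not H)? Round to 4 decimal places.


LR = 0.9 / 0.12
= 7.5

7.5


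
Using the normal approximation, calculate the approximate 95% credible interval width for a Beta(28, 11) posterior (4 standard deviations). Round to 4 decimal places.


Var(Beta) = 28*11/(39^2 * 40) = 0.0051
SD = 0.0712
Width ~ 4*SD = 0.2846

0.2846


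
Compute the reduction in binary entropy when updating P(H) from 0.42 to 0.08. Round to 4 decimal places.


H_before = -p*log2(p) - (1-p)*log2(1-p) for p=0.42: 0.9815
H_after for p=0.08: 0.4022
Reduction = 0.9815 - 0.4022 = 0.5793

0.5793


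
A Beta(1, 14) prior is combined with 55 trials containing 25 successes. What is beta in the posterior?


In conjugate updating:
beta_posterior = beta_prior + (n - k)
= 14 + (55 - 25)
= 14 + 30 = 44

44


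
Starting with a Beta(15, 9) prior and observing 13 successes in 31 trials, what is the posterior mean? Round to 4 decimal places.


Posterior parameters: alpha = 15 + 13 = 28
beta = 9 + 18 = 27
Posterior mean = alpha / (alpha + beta) = 28 / 55
= 0.5091

0.5091


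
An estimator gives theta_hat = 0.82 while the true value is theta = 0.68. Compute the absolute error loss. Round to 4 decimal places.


The absolute error loss is |theta_hat - theta|
= |0.82 - 0.68|
= 0.14

0.14


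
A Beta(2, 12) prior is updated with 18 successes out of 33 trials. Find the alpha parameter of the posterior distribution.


In the Beta-Binomial conjugate update:
alpha_post = alpha_prior + successes
= 2 + 18
= 20

20


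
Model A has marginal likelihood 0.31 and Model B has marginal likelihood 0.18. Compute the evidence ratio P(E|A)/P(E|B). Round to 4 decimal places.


Evidence ratio = P(E|A) / P(E|B)
= 0.31 / 0.18
= 1.7222

1.7222


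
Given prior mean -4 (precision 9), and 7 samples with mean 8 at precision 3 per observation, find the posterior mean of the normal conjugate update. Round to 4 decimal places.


The posterior mean is a precision-weighted average of prior and data.
Post. prec. = 9 + 21 = 30
Post. mean = (-36 + 168)/30 = 132/30 = 4.4

4.4


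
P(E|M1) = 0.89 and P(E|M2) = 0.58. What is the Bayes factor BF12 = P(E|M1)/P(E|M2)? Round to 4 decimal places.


Bayes factor BF12 = P(E|M1) / P(E|M2)
= 0.89 / 0.58
= 1.5345

1.5345


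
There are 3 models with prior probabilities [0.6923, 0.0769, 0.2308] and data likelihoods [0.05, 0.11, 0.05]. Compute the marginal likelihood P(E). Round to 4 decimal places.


P(E) = sum over models of P(M_i) * P(E|M_i)
= 0.6923*0.05 + 0.0769*0.11 + 0.2308*0.05
= 0.0546

0.0546


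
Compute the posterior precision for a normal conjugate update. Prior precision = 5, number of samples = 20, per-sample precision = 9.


tau_post = tau_0 + n * tau
= 5 + 20 * 9 = 185

185


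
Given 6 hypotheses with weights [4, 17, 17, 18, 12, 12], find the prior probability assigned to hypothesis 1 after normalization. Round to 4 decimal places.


To normalize, divide each weight by the sum of all weights.
Sum = 80
Prior(H1) = 4/80 = 0.05

0.05


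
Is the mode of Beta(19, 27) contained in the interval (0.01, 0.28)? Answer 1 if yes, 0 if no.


Mode = (a-1)/(a+b-2) = 18/44 = 0.4091
Interval: (0.01, 0.28)
Contains mode? 0

0


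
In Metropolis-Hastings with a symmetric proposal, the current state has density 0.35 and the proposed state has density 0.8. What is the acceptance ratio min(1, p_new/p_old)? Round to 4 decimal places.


Ratio = p_new / p_old = 0.8 / 0.35 = 2.2857
Acceptance = min(1, 2.2857) = 1.0

1.0


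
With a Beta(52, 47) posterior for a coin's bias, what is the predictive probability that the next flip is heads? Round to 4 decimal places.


The predictive probability equals the posterior mean.
P(next = heads) = alpha / (alpha + beta)
= 52 / 99 = 0.5253

0.5253


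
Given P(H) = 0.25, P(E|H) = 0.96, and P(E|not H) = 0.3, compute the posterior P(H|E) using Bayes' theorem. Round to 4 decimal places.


By Bayes' theorem: P(H|E) = P(E|H)*P(H) / P(E)
P(E) = P(E|H)*P(H) + P(E|not H)*P(not H)
P(E) = 0.96*0.25 + 0.3*0.75 = 0.465
P(H|E) = 0.96*0.25 / 0.465 = 0.5161

0.5161


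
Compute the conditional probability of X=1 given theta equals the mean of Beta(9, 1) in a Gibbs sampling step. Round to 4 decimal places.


Mean of Beta(9, 1) = 0.9
P(X=1 | theta=0.9) = 0.9

0.9


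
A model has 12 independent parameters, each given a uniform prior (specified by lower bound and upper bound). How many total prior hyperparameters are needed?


Each uniform prior needs 2 hyperparameters (lower bound and upper bound).
Total = 2 * 12 = 24

24


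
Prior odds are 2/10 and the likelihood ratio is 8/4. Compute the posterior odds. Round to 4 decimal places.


Posterior odds = prior odds * likelihood ratio
= (2/10) * (8/4)
= 16 / 40
= 0.4

0.4


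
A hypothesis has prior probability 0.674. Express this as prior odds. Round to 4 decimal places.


Odds = P(H) / P(not H) = 0.674 / 0.326
= 2.0675

2.0675


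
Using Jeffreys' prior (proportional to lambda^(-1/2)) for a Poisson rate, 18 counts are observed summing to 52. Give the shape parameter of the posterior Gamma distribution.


Conjugate update: Gamma(prior_shape + S, prior_rate + n).
Prior shape = 0.5, prior rate = 0.
Posterior shape = 0.5 + S = 0.5 + 52 = 52.5

52.5


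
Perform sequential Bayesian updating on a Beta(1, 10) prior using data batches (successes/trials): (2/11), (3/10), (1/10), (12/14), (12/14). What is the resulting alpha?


Accumulate successes: 30
Posterior alpha = prior alpha + sum of successes
= 1 + 30 = 31

31


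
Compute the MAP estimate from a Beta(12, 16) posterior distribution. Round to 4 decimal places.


MAP = mode of Beta distribution
= (alpha - 1)/(alpha + beta - 2)
= (12-1)/(12+16-2)
= 11/26 = 0.4231

0.4231


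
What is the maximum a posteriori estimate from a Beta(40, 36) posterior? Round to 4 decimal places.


The MAP estimate equals the mode of the distribution.
Mode of Beta(a,b) = (a-1)/(a+b-2)
= 39/74
= 0.527

0.527


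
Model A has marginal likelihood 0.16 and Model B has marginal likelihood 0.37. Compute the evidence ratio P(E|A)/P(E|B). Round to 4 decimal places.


Evidence ratio = P(E|A) / P(E|B)
= 0.16 / 0.37
= 0.4324

0.4324


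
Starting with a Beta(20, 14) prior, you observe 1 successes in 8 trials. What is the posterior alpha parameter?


For a Beta-Binomial conjugate model:
Posterior alpha = prior alpha + number of successes
= 20 + 1 = 21

21


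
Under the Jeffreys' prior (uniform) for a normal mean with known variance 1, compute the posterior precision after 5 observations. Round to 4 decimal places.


Prior precision = 0 (flat prior).
Post. prec. = 0 + n/var = 5/1 = 5.0

5.0


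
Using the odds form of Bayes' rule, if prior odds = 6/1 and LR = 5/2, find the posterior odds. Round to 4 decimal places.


Bayes' rule in odds form: posterior odds = prior odds * LR
= (6 * 5) / (1 * 2)
= 30/2 = 15.0

15.0


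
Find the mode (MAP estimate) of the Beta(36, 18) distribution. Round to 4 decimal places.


For Beta(a,b) with a,b > 1:
Mode = (a-1)/(a+b-2) = (36-1)/(54-2)
= 35/52 = 0.6731

0.6731


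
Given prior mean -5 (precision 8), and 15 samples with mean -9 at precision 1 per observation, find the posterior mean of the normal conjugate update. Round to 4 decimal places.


The posterior mean is a precision-weighted average of prior and data.
Post. prec. = 8 + 15 = 23
Post. mean = (-40 + -135)/23 = -175/23 = -7.6087

-7.6087


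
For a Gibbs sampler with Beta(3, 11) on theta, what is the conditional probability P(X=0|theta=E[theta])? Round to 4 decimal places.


E[theta] = 3/(3+11) = 0.2143
P(X=0|theta) = 1 - theta = 0.7857

0.7857


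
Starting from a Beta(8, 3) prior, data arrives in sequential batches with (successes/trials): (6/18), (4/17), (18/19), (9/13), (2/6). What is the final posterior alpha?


In sequential Bayesian updating, we sum all successes.
Total successes = 39
Final alpha = 8 + 39 = 47

47


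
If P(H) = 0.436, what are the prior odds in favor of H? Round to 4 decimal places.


Prior odds = P(H) / (1 - P(H))
= 0.436 / 0.564
= 0.773

0.773


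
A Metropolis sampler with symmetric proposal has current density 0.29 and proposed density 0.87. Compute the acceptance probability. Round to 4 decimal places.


For symmetric proposals, acceptance = min(1, pi(x*)/pi(x))
= min(1, 0.87/0.29)
= min(1, 3.0) = 1.0

1.0


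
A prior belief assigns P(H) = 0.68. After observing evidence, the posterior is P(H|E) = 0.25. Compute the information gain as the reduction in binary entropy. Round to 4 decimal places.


H(prior) = -0.68*log2(0.68) - 0.32*log2(0.32)
= 0.9044
H(post) = -0.25*log2(0.25) - 0.75*log2(0.75)
= 0.8113
IG = 0.9044 - 0.8113 = 0.0931

0.0931


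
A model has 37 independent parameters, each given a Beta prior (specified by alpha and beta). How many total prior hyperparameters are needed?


Each Beta prior needs 2 hyperparameters (alpha and beta).
Total = 2 * 37 = 74

74


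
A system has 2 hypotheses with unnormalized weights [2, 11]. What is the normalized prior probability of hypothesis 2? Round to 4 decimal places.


The normalized prior is the weight divided by the total.
Total weight = 13
P(H2) = 11 / 13 = 0.8462

0.8462


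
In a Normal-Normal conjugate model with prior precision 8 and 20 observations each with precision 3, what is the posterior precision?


Posterior precision = prior precision + n * observation precision
= 8 + 20 * 3
= 8 + 60 = 68

68


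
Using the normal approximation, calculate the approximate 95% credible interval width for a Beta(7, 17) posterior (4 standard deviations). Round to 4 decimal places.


Var(Beta) = 7*17/(24^2 * 25) = 0.0083
SD = 0.0909
Width ~ 4*SD = 0.3636

0.3636


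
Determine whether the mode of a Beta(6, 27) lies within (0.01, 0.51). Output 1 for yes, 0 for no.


First find the mode: (a-1)/(a+b-2) = 0.1613
Is 0.1613 in (0.01, 0.51)? 1

1


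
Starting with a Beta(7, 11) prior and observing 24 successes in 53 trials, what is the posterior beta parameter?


Posterior beta = prior beta + failures
Failures = 53 - 24 = 29
beta_post = 11 + 29 = 40

40


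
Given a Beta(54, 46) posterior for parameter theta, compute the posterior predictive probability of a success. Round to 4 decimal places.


For a Beta-Bernoulli model, the predictive probability is the mean:
P(success) = 54/(54+46) = 54/100 = 0.54

0.54


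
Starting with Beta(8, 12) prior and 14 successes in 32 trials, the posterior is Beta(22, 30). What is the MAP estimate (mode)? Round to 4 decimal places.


The mode of Beta(a, b) when a > 1 and b > 1 is (a-1)/(a+b-2)
= (22 - 1) / (22 + 30 - 2)
= 21 / 50
= 0.42

0.42


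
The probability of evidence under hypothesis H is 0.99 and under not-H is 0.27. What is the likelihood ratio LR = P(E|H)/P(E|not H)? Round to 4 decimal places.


LR = 0.99 / 0.27
= 3.6667

3.6667


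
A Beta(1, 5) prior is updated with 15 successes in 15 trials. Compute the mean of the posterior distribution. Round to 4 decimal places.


After update: Beta(16, 5)
Mean = 16 / (16 + 5) = 16 / 21
= 0.7619

0.7619


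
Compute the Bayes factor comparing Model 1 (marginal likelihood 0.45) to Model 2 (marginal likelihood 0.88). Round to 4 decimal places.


BF12 = marginal likelihood of M1 / marginal likelihood of M2
= 0.45/0.88
= 0.5114

0.5114


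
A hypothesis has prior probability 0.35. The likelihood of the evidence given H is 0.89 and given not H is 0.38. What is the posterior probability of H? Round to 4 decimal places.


Using Bayes' theorem:
P(E) = 0.35 * 0.89 + 0.65 * 0.38
P(E) = 0.5585
P(H|E) = (0.35 * 0.89) / 0.5585 = 0.5577

0.5577


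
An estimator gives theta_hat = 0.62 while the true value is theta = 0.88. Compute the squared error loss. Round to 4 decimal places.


The squared error loss is (theta_hat - theta)^2
= (0.62 - 0.88)^2
= (-0.26)^2 = 0.0676

0.0676


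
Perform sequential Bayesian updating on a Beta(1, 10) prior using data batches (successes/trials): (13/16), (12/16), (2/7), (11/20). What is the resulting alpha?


Accumulate successes: 38
Posterior alpha = prior alpha + sum of successes
= 1 + 38 = 39

39


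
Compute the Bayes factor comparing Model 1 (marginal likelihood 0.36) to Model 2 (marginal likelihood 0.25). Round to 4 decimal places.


BF12 = marginal likelihood of M1 / marginal likelihood of M2
= 0.36/0.25
= 1.44

1.44


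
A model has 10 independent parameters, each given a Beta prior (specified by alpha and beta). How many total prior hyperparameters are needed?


Each Beta prior needs 2 hyperparameters (alpha and beta).
Total = 2 * 10 = 20

20


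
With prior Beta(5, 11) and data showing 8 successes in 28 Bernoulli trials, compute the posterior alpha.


Conjugate update: alpha_posterior = alpha_prior + k
= 5 + 8 = 13

13


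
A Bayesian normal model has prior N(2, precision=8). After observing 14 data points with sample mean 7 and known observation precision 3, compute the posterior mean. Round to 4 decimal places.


Posterior mean = (prior_precision * prior_mean + n * data_precision * data_mean) / (prior_precision + n * data_precision)
Numerator = 8*2 + 14*3*7 = 310
Denominator = 8 + 14*3 = 50
Posterior mean = 6.2

6.2


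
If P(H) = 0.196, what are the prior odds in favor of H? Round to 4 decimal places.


Prior odds = P(H) / (1 - P(H))
= 0.196 / 0.804
= 0.2438

0.2438


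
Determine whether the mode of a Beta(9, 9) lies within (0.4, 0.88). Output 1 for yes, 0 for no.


First find the mode: (a-1)/(a+b-2) = 0.5
Is 0.5 in (0.4, 0.88)? 1

1


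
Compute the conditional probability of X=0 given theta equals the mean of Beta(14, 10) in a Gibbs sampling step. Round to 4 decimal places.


Mean of Beta(14, 10) = 0.5833
P(X=0 | theta=0.5833) = 0.4167

0.4167


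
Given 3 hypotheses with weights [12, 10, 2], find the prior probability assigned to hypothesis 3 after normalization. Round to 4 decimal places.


To normalize, divide each weight by the sum of all weights.
Sum = 24
Prior(H3) = 2/24 = 0.0833

0.0833


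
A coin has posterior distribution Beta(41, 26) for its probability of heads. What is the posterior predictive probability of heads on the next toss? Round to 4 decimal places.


Posterior predictive = E[theta] = alpha/(alpha+beta)
= 41/67
= 0.6119

0.6119


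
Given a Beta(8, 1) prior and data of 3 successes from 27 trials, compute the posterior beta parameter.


Number of failures = 27 - 3 = 24
Posterior beta = 1 + 24 = 25

25


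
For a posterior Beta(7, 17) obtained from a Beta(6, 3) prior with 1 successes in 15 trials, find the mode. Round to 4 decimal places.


Mode = (alpha - 1) / (alpha + beta - 2)
= 6 / 22
= 0.2727

0.2727


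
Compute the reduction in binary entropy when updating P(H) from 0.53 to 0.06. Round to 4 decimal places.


H_before = -p*log2(p) - (1-p)*log2(1-p) for p=0.53: 0.9974
H_after for p=0.06: 0.3274
Reduction = 0.9974 - 0.3274 = 0.67

0.67


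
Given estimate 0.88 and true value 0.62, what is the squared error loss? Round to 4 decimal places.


Squared error = (estimate - true)^2
Difference = 0.26
Loss = 0.26^2 = 0.0676

0.0676


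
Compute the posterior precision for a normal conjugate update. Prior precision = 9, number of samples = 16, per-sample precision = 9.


tau_post = tau_0 + n * tau
= 9 + 16 * 9 = 153

153


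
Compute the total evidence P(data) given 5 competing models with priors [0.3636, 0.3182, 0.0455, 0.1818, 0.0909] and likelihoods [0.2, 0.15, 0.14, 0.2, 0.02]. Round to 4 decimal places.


Marginal likelihood = sum P(model_i) * P(data|model_i)
Model 1: 0.3636 * 0.2 = 0.0727
Model 2: 0.3182 * 0.15 = 0.0477
Model 3: 0.0455 * 0.14 = 0.0064
Model 4: 0.1818 * 0.2 = 0.0364
Model 5: 0.0909 * 0.02 = 0.0018
Total = 0.165

0.165


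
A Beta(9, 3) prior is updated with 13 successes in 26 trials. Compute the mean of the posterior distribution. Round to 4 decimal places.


After update: Beta(22, 16)
Mean = 22 / (22 + 16) = 22 / 38
= 0.5789

0.5789


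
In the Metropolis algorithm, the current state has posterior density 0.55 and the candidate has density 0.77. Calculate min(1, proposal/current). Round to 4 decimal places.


Ratio = 0.77/0.55 = 1.4
Acceptance probability = min(1, 1.4)
= 1.0

1.0


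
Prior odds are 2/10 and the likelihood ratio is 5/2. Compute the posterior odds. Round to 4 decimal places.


Posterior odds = prior odds * likelihood ratio
= (2/10) * (5/2)
= 10 / 20
= 0.5

0.5


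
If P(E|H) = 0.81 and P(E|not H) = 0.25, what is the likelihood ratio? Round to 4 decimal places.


Likelihood ratio = P(E|H) / P(E|not H)
= 0.81 / 0.25
= 3.24

3.24


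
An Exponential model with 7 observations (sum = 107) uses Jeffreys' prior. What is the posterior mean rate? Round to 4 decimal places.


Posterior Gamma(7, 107)
E[lambda] = 7/107 = 0.0654

0.0654


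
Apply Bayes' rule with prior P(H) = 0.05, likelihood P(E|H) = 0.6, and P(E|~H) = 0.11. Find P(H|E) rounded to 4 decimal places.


Step 1: Compute marginal P(E) = P(E|H)P(H) + P(E|~H)P(~H)
= 0.6*0.05 + 0.11*0.95 = 0.1345
Step 2: P(H|E) = P(E|H)P(H)/P(E) = 0.03/0.1345
= 0.223

0.223


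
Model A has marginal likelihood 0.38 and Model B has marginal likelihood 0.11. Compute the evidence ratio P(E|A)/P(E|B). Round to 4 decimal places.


Evidence ratio = P(E|A) / P(E|B)
= 0.38 / 0.11
= 3.4545

3.4545


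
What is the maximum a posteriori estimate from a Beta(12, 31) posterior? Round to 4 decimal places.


The MAP estimate equals the mode of the distribution.
Mode of Beta(a,b) = (a-1)/(a+b-2)
= 11/41
= 0.2683

0.2683


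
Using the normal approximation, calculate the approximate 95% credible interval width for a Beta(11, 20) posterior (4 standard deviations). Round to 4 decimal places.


Var(Beta) = 11*20/(31^2 * 32) = 0.0072
SD = 0.0846
Width ~ 4*SD = 0.3383

0.3383


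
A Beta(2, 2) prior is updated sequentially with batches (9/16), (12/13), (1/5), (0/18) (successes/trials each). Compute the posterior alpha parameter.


Sequential conjugate updating is equivalent to a single batch update.
Total successes across all batches = 22
alpha_posterior = alpha_prior + total_successes = 2 + 22
= 24

24


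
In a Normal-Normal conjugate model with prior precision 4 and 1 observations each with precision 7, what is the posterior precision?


Posterior precision = prior precision + n * observation precision
= 4 + 1 * 7
= 4 + 7 = 11

11


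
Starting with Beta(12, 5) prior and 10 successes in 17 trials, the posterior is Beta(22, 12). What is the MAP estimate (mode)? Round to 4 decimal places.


The mode of Beta(a, b) when a > 1 and b > 1 is (a-1)/(a+b-2)
= (22 - 1) / (22 + 12 - 2)
= 21 / 32
= 0.6562

0.6562


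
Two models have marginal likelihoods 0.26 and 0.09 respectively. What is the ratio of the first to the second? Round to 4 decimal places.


Evidence ratio = 0.26 / 0.09
= 2.8889

2.8889


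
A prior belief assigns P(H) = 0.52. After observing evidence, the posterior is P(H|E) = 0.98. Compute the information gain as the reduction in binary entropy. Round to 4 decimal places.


H(prior) = -0.52*log2(0.52) - 0.48*log2(0.48)
= 0.9988
H(post) = -0.98*log2(0.98) - 0.02*log2(0.02)
= 0.1414
IG = 0.9988 - 0.1414 = 0.8574

0.8574


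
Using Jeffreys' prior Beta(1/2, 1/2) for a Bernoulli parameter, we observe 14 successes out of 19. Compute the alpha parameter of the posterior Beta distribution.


Conjugate update: Beta(0.5 + k, 0.5 + n - k).
k = 14, n - k = 5
Posterior alpha = 0.5 + k = 0.5 + 14 = 14.5

14.5


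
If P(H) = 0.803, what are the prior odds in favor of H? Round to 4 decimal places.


Prior odds = P(H) / (1 - P(H))
= 0.803 / 0.197
= 4.0761

4.0761


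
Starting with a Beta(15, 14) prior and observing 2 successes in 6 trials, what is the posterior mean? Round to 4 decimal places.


Posterior parameters: alpha = 15 + 2 = 17
beta = 14 + 4 = 18
Posterior mean = alpha / (alpha + beta) = 17 / 35
= 0.4857

0.4857


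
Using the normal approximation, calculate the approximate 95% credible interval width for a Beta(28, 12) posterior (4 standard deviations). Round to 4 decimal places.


Var(Beta) = 28*12/(40^2 * 41) = 0.0051
SD = 0.0716
Width ~ 4*SD = 0.2863

0.2863


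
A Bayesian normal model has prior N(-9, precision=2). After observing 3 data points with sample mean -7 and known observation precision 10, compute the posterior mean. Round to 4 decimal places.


Posterior mean = (prior_precision * prior_mean + n * data_precision * data_mean) / (prior_precision + n * data_precision)
Numerator = 2*-9 + 3*10*-7 = -228
Denominator = 2 + 3*10 = 32
Posterior mean = -7.125

-7.125


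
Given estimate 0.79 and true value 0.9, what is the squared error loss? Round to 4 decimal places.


Squared error = (estimate - true)^2
Difference = -0.11
Loss = -0.11^2 = 0.0121

0.0121


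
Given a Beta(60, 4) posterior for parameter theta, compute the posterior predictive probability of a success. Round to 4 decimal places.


For a Beta-Bernoulli model, the predictive probability is the mean:
P(success) = 60/(60+4) = 60/64 = 0.9375

0.9375


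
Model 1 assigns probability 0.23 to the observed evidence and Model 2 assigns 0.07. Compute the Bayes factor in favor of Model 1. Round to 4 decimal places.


BF = P(data|M1) / P(data|M2)
= 0.23 / 0.07 = 3.2857

3.2857


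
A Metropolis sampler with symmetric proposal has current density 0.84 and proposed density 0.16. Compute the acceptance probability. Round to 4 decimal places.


For symmetric proposals, acceptance = min(1, pi(x*)/pi(x))
= min(1, 0.16/0.84)
= min(1, 0.1905) = 0.1905

0.1905


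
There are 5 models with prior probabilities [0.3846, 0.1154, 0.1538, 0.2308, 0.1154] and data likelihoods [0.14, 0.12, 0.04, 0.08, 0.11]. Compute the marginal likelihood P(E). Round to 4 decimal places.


P(E) = sum over models of P(M_i) * P(E|M_i)
= 0.3846*0.14 + 0.1154*0.12 + 0.1538*0.04 + 0.2308*0.08 + 0.1154*0.11
= 0.105

0.105


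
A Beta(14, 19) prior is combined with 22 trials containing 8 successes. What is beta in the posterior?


In conjugate updating:
beta_posterior = beta_prior + (n - k)
= 19 + (22 - 8)
= 19 + 14 = 33

33


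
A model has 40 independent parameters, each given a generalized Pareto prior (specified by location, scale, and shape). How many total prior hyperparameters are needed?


Each generalized Pareto prior needs 3 hyperparameters (location, scale, and shape).
Total = 3 * 40 = 120

120


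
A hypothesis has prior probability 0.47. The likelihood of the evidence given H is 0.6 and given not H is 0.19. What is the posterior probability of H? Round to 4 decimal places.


Using Bayes' theorem:
P(E) = 0.47 * 0.6 + 0.53 * 0.19
P(E) = 0.3827
P(H|E) = (0.47 * 0.6) / 0.3827 = 0.7369

0.7369


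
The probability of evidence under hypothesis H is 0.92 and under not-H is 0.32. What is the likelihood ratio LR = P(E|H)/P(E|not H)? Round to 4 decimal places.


LR = 0.92 / 0.32
= 2.875

2.875


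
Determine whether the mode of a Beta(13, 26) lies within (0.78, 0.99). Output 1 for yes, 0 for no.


First find the mode: (a-1)/(a+b-2) = 0.3243
Is 0.3243 in (0.78, 0.99)? 0

0


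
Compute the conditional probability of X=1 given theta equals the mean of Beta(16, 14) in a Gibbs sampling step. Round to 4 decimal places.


Mean of Beta(16, 14) = 0.5333
P(X=1 | theta=0.5333) = 0.5333

0.5333


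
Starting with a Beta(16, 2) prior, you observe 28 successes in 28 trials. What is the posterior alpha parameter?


For a Beta-Binomial conjugate model:
Posterior alpha = prior alpha + number of successes
= 16 + 28 = 44

44


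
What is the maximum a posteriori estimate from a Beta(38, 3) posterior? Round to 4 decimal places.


The MAP estimate equals the mode of the distribution.
Mode of Beta(a,b) = (a-1)/(a+b-2)
= 37/39
= 0.9487

0.9487


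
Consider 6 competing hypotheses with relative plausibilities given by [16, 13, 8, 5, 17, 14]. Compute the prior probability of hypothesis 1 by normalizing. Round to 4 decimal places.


Sum of weights = 16 + 13 + 8 + 5 + 17 + 14 = 73
Normalized prior for H1 = 16 / 73
= 0.2192

0.2192


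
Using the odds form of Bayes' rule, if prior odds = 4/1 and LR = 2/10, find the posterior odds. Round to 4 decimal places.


Bayes' rule in odds form: posterior odds = prior odds * LR
= (4 * 2) / (1 * 10)
= 8/10 = 0.8

0.8


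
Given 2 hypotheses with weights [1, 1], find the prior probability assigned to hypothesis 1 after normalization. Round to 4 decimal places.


To normalize, divide each weight by the sum of all weights.
Sum = 2
Prior(H1) = 1/2 = 0.5

0.5


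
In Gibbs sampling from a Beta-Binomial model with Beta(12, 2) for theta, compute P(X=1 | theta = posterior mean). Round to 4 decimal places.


Posterior mean = alpha/(alpha+beta) = 12/14 = 0.8571
P(X=1|theta=mean) = theta = 0.8571

0.8571


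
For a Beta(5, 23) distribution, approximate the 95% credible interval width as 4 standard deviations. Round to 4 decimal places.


Variance of Beta(a,b) = ab / ((a+b)^2 * (a+b+1))
= 5*23 / ((28)^2 * 29)
= 0.0051
SD = sqrt(0.0051) = 0.0711
Width = 4 * SD = 0.2845

0.2845


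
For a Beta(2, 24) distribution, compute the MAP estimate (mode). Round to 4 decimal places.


MAP = mode = (a-1)/(a+b-2)
= (2-1)/(2+24-2)
= 1/24 = 0.0417

0.0417


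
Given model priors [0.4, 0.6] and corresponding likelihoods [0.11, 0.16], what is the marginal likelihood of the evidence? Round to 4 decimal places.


P(E) = sum_i P(M_i) P(E|M_i)
= 0.044 + 0.096
= 0.14

0.14


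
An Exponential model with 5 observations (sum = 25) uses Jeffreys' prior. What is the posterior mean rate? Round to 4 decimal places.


Posterior Gamma(5, 25)
E[lambda] = 5/25 = 0.2

0.2


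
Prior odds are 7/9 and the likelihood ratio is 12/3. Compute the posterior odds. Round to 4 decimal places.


Posterior odds = prior odds * likelihood ratio
= (7/9) * (12/3)
= 84 / 27
= 3.1111

3.1111


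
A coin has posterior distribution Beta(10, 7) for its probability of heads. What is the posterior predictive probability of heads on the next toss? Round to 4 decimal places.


Posterior predictive = E[theta] = alpha/(alpha+beta)
= 10/17
= 0.5882

0.5882


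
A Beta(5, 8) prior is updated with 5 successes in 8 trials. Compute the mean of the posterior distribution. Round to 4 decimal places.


After update: Beta(10, 11)
Mean = 10 / (10 + 11) = 10 / 21
= 0.4762

0.4762


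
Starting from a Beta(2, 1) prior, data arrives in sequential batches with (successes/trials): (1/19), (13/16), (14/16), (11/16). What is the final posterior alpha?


In sequential Bayesian updating, we sum all successes.
Total successes = 39
Final alpha = 2 + 39 = 41

41


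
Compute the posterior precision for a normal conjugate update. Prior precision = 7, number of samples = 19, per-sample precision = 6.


tau_post = tau_0 + n * tau
= 7 + 19 * 6 = 121

121


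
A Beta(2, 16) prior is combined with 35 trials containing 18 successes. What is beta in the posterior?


In conjugate updating:
beta_posterior = beta_prior + (n - k)
= 16 + (35 - 18)
= 16 + 17 = 33

33


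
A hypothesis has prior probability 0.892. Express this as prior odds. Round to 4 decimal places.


Odds = P(H) / P(not H) = 0.892 / 0.108
= 8.2593

8.2593


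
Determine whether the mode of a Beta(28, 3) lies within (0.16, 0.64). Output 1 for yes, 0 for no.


First find the mode: (a-1)/(a+b-2) = 0.931
Is 0.931 in (0.16, 0.64)? 0

0


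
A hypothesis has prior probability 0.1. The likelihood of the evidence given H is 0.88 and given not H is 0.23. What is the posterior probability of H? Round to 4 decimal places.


Using Bayes' theorem:
P(E) = 0.1 * 0.88 + 0.9 * 0.23
P(E) = 0.295
P(H|E) = (0.1 * 0.88) / 0.295 = 0.2983

0.2983


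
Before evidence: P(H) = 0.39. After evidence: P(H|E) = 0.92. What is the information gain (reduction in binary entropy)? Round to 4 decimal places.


Prior entropy = 0.9648
Posterior entropy = 0.4022
Information gain = 0.9648 - 0.4022 = 0.5626

0.5626


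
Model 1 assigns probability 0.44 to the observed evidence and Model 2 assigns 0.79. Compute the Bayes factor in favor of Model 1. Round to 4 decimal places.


BF = P(data|M1) / P(data|M2)
= 0.44 / 0.79 = 0.557

0.557


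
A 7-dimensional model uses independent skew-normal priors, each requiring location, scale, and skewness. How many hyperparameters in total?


Per parameter: 3 (location, scale, and skewness).
Total = 7 * 3 = 21

21


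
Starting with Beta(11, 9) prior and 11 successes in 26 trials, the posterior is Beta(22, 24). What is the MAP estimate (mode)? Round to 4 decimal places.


The mode of Beta(a, b) when a > 1 and b > 1 is (a-1)/(a+b-2)
= (22 - 1) / (22 + 24 - 2)
= 21 / 44
= 0.4773

0.4773


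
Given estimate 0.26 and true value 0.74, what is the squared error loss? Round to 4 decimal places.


Squared error = (estimate - true)^2
Difference = -0.48
Loss = -0.48^2 = 0.2304

0.2304


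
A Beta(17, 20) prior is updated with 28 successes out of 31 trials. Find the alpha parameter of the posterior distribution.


In the Beta-Binomial conjugate update:
alpha_post = alpha_prior + successes
= 17 + 28
= 45

45


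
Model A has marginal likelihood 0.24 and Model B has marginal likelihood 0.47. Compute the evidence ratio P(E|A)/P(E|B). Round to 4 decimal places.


Evidence ratio = P(E|A) / P(E|B)
= 0.24 / 0.47
= 0.5106

0.5106


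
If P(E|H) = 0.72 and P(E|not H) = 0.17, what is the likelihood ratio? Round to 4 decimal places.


Likelihood ratio = P(E|H) / P(E|not H)
= 0.72 / 0.17
= 4.2353

4.2353


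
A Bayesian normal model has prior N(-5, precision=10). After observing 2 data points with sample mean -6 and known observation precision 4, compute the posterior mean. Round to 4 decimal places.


Posterior mean = (prior_precision * prior_mean + n * data_precision * data_mean) / (prior_precision + n * data_precision)
Numerator = 10*-5 + 2*4*-6 = -98
Denominator = 10 + 2*4 = 18
Posterior mean = -5.4444

-5.4444


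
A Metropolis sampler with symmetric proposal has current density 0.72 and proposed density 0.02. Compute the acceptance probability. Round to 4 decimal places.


For symmetric proposals, acceptance = min(1, pi(x*)/pi(x))
= min(1, 0.02/0.72)
= min(1, 0.0278) = 0.0278

0.0278


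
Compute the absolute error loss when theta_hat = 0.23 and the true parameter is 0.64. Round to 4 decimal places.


L = |theta_hat - theta_true|
= |0.23 - 0.64| = 0.41

0.41


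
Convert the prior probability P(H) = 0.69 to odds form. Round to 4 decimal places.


P(not H) = 1 - 0.69 = 0.31
Odds = 0.69 / 0.31 = 2.2258

2.2258


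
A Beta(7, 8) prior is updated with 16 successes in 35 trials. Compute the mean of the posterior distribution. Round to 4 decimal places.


After update: Beta(23, 27)
Mean = 23 / (23 + 27) = 23 / 50
= 0.46

0.46


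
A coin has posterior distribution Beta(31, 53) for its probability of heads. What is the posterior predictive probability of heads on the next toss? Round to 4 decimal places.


Posterior predictive = E[theta] = alpha/(alpha+beta)
= 31/84
= 0.369

0.369


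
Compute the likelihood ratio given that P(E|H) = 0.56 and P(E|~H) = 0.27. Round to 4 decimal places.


LR = P(E|H) / P(E|~H)
= 0.56 / 0.27 = 2.0741

2.0741


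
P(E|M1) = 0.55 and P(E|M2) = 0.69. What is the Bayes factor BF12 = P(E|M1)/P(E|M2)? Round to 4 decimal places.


Bayes factor BF12 = P(E|M1) / P(E|M2)
= 0.55 / 0.69
= 0.7971

0.7971
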